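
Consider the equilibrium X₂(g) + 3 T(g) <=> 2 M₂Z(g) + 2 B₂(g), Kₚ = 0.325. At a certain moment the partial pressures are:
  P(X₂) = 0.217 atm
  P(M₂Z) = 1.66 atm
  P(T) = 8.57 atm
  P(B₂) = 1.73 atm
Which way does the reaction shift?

Qₚ = P(M₂Z)²·P(B₂)² / (P(X₂)·P(T)³) = (1.66)²·(1.73)² / ((0.217)·(8.57)³) = 0.0604
Qₚ = 0.0604 < Kₚ = 0.325, so the forward reaction proceeds.

forward (toward products)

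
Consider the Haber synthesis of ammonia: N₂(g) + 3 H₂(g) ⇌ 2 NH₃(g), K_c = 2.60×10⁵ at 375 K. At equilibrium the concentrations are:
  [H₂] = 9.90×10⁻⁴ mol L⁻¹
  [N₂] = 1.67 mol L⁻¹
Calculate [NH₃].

At equilibrium, K_c = [NH₃]² / ([N₂]·[H₂]³) = 2.60×10⁵.
([NH₃])² / ((1.67)·(9.90×10⁻⁴)³) = 2.60×10⁵
[NH₃]² = 4.21×10⁻⁴ ⇒ [NH₃] = 0.0205 mol L⁻¹

[NH₃] = 0.0205 mol L⁻¹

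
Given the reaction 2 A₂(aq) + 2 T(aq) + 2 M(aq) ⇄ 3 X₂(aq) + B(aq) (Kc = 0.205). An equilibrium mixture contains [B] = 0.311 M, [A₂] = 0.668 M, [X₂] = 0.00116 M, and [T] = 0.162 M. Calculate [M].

[M] = 4.50e-4 M

At equilibrium, Kc = [X₂]³·[B] / ([A₂]²·[T]²·[M]²) = 0.205.
(0.00116)³·(0.311) / ((0.668)²·(0.162)²·([M])²) = 0.205
[M]² = 2.02e-7 ⇒ [M] = 4.50e-4 M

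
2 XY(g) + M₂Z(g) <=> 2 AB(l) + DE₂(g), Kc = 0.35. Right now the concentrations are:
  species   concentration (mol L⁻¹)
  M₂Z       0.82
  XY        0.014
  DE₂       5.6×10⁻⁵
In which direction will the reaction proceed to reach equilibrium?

(AB is a pure liquid — omitted from Qc.)
Qc = [DE₂] / ([XY]²·[M₂Z]) = (5.6×10⁻⁵) / ((0.014)²·(0.82)) = 0.35
Qc = 0.35 = Kc, so the system is already at equilibrium.

no net change (already at equilibrium)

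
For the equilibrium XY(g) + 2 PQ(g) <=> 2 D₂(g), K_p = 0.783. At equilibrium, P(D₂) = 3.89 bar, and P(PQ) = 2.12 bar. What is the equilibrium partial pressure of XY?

P(XY) = 4.30 bar

At equilibrium, K_p = P(D₂)² / (P(XY)·P(PQ)²) = 0.783.
(3.89)² / ((P(XY))·(2.12)²) = 0.783
P(XY) = 4.30 bar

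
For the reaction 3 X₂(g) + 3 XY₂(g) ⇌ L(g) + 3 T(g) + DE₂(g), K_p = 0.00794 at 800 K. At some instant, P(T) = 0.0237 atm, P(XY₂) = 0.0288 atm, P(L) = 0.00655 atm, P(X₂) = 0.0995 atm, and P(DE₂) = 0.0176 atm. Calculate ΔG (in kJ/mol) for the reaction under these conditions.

Q_p = P(L)·P(T)³·P(DE₂) / (P(X₂)³·P(XY₂)³) = (0.00655)·(0.0237)³·(0.0176) / ((0.0995)³·(0.0288)³) = 0.0652
ΔG = RT ln(Q_p/K_p) = (8.314 J mol⁻¹ K⁻¹)(800 K) × ln(0.0652/0.00794)
   = (6.651 kJ/mol)(2.106) = 14.0 kJ/mol
ΔG > 0, so the forward reaction is non-spontaneous (proceeds in reverse).

ΔG = 14.0 kJ/mol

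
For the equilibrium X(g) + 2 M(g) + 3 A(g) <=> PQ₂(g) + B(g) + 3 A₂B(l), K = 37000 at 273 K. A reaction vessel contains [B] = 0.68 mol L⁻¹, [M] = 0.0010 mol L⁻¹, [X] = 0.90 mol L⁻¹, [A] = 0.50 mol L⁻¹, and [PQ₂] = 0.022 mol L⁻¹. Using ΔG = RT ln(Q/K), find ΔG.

(A₂B is a pure liquid — omitted from Q.)
Q = [PQ₂]·[B] / ([X]·[M]²·[A]³) = (0.022)·(0.68) / ((0.90)·(0.0010)²·(0.50)³) = 1.33×10⁵
ΔG = RT ln(Q/K) = (8.314 J mol⁻¹ K⁻¹)(273 K) × ln(1.33×10⁵/37000)
   = (2.270 kJ/mol)(1.279) = 2.90 kJ/mol
ΔG > 0, so the forward reaction is non-spontaneous (proceeds in reverse).

ΔG = 2.90 kJ/mol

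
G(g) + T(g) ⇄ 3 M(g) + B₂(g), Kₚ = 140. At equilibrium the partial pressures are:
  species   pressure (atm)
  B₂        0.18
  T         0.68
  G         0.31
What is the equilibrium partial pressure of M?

At equilibrium, Kₚ = P(M)³·P(B₂) / (P(G)·P(T)) = 140.
(P(M))³·(0.18) / ((0.31)·(0.68)) = 140
P(M)³ = 164 ⇒ P(M) = 5.5 atm

P(M) = 5.5 atm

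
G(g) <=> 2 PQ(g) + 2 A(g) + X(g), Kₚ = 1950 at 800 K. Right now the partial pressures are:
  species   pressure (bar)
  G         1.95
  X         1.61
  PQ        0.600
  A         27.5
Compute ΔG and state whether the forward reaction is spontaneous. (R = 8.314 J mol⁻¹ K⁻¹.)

ΔG = -14.4 kJ/mol; the forward reaction is spontaneous

Qₚ = P(PQ)²·P(A)²·P(X) / P(G) = (0.600)²·(27.5)²·(1.61) / (1.95) = 225
ΔG = RT ln(Qₚ/Kₚ) = (8.314 J mol⁻¹ K⁻¹)(800 K) × ln(225/1950)
   = (6.651 kJ/mol)(-2.159) = -14.4 kJ/mol
ΔG < 0, so the forward reaction is spontaneous (proceeds forward).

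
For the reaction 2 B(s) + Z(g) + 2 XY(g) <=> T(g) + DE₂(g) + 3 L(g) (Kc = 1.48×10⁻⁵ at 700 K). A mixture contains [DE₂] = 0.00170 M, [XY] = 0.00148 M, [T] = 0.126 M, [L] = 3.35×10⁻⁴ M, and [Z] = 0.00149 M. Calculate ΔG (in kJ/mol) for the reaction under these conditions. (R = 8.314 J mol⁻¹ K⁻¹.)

ΔG = -10.4 kJ/mol

(B is a pure solid — omitted from Qc.)
Qc = [T]·[DE₂]·[L]³ / ([Z]·[XY]²) = (0.126)·(0.00170)·(3.35×10⁻⁴)³ / ((0.00149)·(0.00148)²) = 2.47×10⁻⁶
ΔG = RT ln(Qc/Kc) = (8.314 J mol⁻¹ K⁻¹)(700 K) × ln(2.47×10⁻⁶/1.48×10⁻⁵)
   = (5.820 kJ/mol)(-1.790) = -10.4 kJ/mol
ΔG < 0, so the forward reaction is spontaneous (proceeds forward).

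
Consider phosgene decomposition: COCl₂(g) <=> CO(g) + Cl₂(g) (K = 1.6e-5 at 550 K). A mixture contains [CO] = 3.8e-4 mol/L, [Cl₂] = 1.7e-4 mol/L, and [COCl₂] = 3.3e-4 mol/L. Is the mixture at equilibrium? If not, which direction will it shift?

no; Q > K, reaction proceeds in reverse

Q = [CO]·[Cl₂] / [COCl₂] = (3.8e-4)·(1.7e-4) / (3.3e-4) = 2.0e-4
Q = 2.0e-4 > K = 1.6e-5: net reverse reaction.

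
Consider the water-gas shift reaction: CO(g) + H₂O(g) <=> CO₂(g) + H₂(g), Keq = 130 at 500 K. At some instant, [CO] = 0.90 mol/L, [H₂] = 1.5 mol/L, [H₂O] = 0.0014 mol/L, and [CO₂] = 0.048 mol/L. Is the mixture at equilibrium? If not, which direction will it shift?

Q = [CO₂]·[H₂] / ([CO]·[H₂O]) = (0.048)·(1.5) / ((0.90)·(0.0014)) = 57
Q = 57 < Keq = 130: net forward reaction.

no; Q < K, reaction proceeds forward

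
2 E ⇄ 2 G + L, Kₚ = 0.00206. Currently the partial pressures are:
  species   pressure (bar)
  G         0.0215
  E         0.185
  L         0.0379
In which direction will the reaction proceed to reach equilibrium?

Qₚ = P(G)²·P(L) / P(E)² = (0.0215)²·(0.0379) / (0.185)² = 5.12×10⁻⁴
Qₚ = 5.12×10⁻⁴ < Kₚ = 0.00206, so the forward reaction proceeds.

to the right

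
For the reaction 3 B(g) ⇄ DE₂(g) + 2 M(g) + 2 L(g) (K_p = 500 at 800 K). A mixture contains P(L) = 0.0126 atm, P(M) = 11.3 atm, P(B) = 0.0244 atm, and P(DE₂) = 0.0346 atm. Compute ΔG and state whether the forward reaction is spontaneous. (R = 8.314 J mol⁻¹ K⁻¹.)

Q_p = P(DE₂)·P(M)²·P(L)² / P(B)³ = (0.0346)·(11.3)²·(0.0126)² / (0.0244)³ = 48.3
ΔG = RT ln(Q_p/K_p) = (8.314 J mol⁻¹ K⁻¹)(800 K) × ln(48.3/500)
   = (6.651 kJ/mol)(-2.337) = -15.5 kJ/mol
ΔG < 0, so the forward reaction is spontaneous (proceeds forward).

ΔG = -15.5 kJ/mol; the forward reaction is spontaneous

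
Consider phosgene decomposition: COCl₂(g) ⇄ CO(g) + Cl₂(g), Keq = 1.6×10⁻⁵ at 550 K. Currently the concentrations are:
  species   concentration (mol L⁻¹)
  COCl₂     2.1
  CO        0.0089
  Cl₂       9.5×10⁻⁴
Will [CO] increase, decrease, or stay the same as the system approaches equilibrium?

Q = [CO]·[Cl₂] / [COCl₂] = (0.0089)·(9.5×10⁻⁴) / (2.1) = 4.0×10⁻⁶
Q = 4.0×10⁻⁶ < Keq = 1.6×10⁻⁵: net forward reaction.
CO is a product, so it increases.

increase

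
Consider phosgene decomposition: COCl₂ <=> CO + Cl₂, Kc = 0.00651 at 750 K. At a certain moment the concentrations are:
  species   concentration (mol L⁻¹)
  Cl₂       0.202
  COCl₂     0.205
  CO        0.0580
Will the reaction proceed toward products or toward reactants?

toward reactants

Qc = [CO]·[Cl₂] / [COCl₂] = (0.0580)·(0.202) / (0.205) = 0.0572
Qc = 0.0572 > Kc = 0.00651, so the reverse reaction proceeds.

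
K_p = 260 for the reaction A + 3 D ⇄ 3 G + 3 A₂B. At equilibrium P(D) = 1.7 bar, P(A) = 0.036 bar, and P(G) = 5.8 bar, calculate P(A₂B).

At equilibrium, K_p = P(G)³·P(A₂B)³ / (P(A)·P(D)³) = 260.
(5.8)³·(P(A₂B))³ / ((0.036)·(1.7)³) = 260
P(A₂B)³ = 0.236 ⇒ P(A₂B) = 0.62 bar

P(A₂B) = 0.62 bar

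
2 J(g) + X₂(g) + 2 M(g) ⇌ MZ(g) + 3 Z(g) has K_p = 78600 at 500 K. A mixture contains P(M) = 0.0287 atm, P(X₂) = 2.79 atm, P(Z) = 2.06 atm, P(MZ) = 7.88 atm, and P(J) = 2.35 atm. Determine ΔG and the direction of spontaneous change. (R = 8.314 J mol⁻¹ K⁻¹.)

Q_p = P(MZ)·P(Z)³ / (P(J)²·P(X₂)·P(M)²) = (7.88)·(2.06)³ / ((2.35)²·(2.79)·(0.0287)²) = 5430
ΔG = RT ln(Q_p/K_p) = (8.314 J mol⁻¹ K⁻¹)(500 K) × ln(5430/78600)
   = (4.157 kJ/mol)(-2.672) = -11.1 kJ/mol
ΔG < 0, so the forward reaction is spontaneous (proceeds forward).

ΔG = -11.1 kJ/mol; the forward reaction is spontaneous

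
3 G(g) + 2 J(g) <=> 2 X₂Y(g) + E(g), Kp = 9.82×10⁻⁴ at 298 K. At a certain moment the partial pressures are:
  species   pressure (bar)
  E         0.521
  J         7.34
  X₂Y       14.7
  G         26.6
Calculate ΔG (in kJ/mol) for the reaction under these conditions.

Qp = P(X₂Y)²·P(E) / (P(G)³·P(J)²) = (14.7)²·(0.521) / ((26.6)³·(7.34)²) = 1.11×10⁻⁴
ΔG = RT ln(Qp/Kp) = (8.314 J mol⁻¹ K⁻¹)(298 K) × ln(1.11×10⁻⁴/9.82×10⁻⁴)
   = (2.478 kJ/mol)(-2.180) = -5.40 kJ/mol
ΔG < 0, so the forward reaction is spontaneous (proceeds forward).

ΔG = -5.40 kJ/mol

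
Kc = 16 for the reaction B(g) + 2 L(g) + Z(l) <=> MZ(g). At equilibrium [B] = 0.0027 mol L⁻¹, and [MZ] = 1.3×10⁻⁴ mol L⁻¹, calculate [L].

(Z is a pure liquid — omitted from Kc.)
At equilibrium, Kc = [MZ] / ([B]·[L]²) = 16.
(1.3×10⁻⁴) / ((0.0027)·([L])²) = 16
[L]² = 0.00301 ⇒ [L] = 0.055 mol L⁻¹

[L] = 0.055 mol L⁻¹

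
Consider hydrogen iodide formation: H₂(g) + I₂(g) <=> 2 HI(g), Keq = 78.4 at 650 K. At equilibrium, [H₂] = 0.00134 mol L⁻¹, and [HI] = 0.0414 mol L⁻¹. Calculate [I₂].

At equilibrium, Keq = [HI]² / ([H₂]·[I₂]) = 78.4.
(0.0414)² / ((0.00134)·([I₂])) = 78.4
[I₂] = 0.0163 mol L⁻¹

[I₂] = 0.0163 mol L⁻¹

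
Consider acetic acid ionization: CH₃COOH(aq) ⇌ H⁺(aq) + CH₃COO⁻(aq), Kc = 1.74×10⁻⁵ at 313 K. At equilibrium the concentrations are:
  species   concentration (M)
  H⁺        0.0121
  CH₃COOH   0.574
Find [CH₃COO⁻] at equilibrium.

At equilibrium, Kc = [H⁺]·[CH₃COO⁻] / [CH₃COOH] = 1.74×10⁻⁵.
(0.0121)·([CH₃COO⁻]) / (0.574) = 1.74×10⁻⁵
[CH₃COO⁻] = 8.25×10⁻⁴ M

[CH₃COO⁻] = 8.25×10⁻⁴ M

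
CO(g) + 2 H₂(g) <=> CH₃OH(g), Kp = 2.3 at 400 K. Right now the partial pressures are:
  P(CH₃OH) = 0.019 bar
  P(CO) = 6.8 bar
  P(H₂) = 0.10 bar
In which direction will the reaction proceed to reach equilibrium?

toward products

Qp = P(CH₃OH) / (P(CO)·P(H₂)²) = (0.019) / ((6.8)·(0.10)²) = 0.28
Qp = 0.28 < Kp = 2.3, so the forward reaction proceeds.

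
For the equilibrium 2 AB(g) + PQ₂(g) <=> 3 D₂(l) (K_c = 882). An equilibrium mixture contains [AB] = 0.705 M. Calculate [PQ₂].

(D₂ is a pure liquid — omitted from K_c.)
At equilibrium, K_c = 1 / ([AB]²·[PQ₂]) = 882.
1 / ((0.705)²·([PQ₂])) = 882
[PQ₂] = 0.00228 M

[PQ₂] = 0.00228 M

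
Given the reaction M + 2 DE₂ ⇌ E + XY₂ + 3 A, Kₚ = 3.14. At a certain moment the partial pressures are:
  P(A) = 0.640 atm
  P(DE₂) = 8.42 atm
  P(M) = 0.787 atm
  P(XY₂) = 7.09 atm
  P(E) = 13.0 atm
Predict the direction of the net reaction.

toward products

Qₚ = P(E)·P(XY₂)·P(A)³ / (P(M)·P(DE₂)²) = (13.0)·(7.09)·(0.640)³ / ((0.787)·(8.42)²) = 0.433
Qₚ = 0.433 < Kₚ = 3.14, so the forward reaction proceeds.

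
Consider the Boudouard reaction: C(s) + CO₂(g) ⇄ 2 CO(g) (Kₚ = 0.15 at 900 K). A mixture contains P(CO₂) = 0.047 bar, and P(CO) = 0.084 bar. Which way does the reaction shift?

neither direction; the system is at equilibrium

(C is a pure solid — omitted from Qₚ.)
Qₚ = P(CO)² / P(CO₂) = (0.084)² / (0.047) = 0.15
Qₚ = 0.15 = Kₚ, so the system is already at equilibrium.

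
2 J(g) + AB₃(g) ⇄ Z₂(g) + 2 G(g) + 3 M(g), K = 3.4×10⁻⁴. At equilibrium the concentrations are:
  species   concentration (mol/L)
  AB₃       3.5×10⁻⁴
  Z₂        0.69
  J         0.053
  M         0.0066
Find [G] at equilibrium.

At equilibrium, K = [Z₂]·[G]²·[M]³ / ([J]²·[AB₃]) = 3.4×10⁻⁴.
(0.69)·([G])²·(0.0066)³ / ((0.053)²·(3.5×10⁻⁴)) = 3.4×10⁻⁴
[G]² = 0.00169 ⇒ [G] = 0.041 mol/L

[G] = 0.041 mol/L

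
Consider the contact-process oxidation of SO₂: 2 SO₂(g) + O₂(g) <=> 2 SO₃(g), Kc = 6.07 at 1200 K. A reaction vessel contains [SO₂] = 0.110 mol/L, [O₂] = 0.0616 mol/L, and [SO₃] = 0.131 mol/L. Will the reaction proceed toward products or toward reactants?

in the reverse direction

Qc = [SO₃]² / ([SO₂]²·[O₂]) = (0.131)² / ((0.110)²·(0.0616)) = 23.0
Qc = 23.0 > Kc = 6.07, so the reverse reaction proceeds.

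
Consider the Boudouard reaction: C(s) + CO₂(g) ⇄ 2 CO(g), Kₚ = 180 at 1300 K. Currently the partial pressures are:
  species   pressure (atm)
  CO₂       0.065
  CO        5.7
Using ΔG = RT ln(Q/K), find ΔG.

(C is a pure solid — omitted from Qₚ.)
Qₚ = P(CO)² / P(CO₂) = (5.7)² / (0.065) = 500
ΔG = RT ln(Qₚ/Kₚ) = (8.314 J mol⁻¹ K⁻¹)(1300 K) × ln(500/180)
   = (10.81 kJ/mol)(1.022) = 11.0 kJ/mol
ΔG > 0, so the forward reaction is non-spontaneous (proceeds in reverse).

ΔG = 11.0 kJ/mol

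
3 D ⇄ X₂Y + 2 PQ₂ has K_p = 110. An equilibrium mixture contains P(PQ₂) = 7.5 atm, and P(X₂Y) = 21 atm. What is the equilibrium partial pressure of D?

At equilibrium, K_p = P(X₂Y)·P(PQ₂)² / P(D)³ = 110.
(21)·(7.5)² / (P(D))³ = 110
P(D)³ = 10.7 ⇒ P(D) = 2.2 atm

P(D) = 2.2 atm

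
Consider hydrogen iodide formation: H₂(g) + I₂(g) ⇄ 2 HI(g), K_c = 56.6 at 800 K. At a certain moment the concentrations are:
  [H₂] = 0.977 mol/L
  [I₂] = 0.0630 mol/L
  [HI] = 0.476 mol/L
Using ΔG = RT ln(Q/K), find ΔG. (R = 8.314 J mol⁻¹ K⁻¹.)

ΔG = -18.2 kJ/mol

Q_c = [HI]² / ([H₂]·[I₂]) = (0.476)² / ((0.977)·(0.0630)) = 3.68
ΔG = RT ln(Q_c/K_c) = (8.314 J mol⁻¹ K⁻¹)(800 K) × ln(3.68/56.6)
   = (6.651 kJ/mol)(-2.733) = -18.2 kJ/mol
ΔG < 0, so the forward reaction is spontaneous (proceeds forward).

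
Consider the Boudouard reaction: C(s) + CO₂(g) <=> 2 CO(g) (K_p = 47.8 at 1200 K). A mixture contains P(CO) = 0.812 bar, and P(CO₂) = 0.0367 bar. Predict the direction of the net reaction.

(C is a pure solid — omitted from Q_p.)
Q_p = P(CO)² / P(CO₂) = (0.812)² / (0.0367) = 18.0
Q_p = 18.0 < K_p = 47.8, so the forward reaction proceeds.

toward products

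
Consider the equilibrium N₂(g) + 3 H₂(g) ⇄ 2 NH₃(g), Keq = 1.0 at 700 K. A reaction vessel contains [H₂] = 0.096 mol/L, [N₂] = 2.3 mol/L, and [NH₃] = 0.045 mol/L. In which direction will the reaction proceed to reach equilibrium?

at equilibrium

Q = [NH₃]² / ([N₂]·[H₂]³) = (0.045)² / ((2.3)·(0.096)³) = 1.0
Q = 1.0 = Keq, so the system is already at equilibrium.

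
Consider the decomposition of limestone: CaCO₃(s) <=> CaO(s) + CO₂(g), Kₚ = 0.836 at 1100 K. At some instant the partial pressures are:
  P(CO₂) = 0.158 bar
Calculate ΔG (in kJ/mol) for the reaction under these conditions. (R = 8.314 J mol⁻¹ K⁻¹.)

ΔG = -15.2 kJ/mol

(CaCO₃, CaO are pure solids — omitted from Qₚ.)
Qₚ = P(CO₂) = 0.158
ΔG = RT ln(Qₚ/Kₚ) = (8.314 J mol⁻¹ K⁻¹)(1100 K) × ln(0.158/0.836)
   = (9.145 kJ/mol)(-1.666) = -15.2 kJ/mol
ΔG < 0, so the forward reaction is spontaneous (proceeds forward).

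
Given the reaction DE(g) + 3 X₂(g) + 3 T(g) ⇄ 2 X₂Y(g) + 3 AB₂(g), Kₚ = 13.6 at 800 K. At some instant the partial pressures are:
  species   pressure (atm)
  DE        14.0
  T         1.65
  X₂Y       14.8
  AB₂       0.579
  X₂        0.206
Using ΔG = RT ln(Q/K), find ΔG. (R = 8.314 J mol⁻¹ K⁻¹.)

Qₚ = P(X₂Y)²·P(AB₂)³ / (P(DE)·P(X₂)³·P(T)³) = (14.8)²·(0.579)³ / ((14.0)·(0.206)³·(1.65)³) = 77.3
ΔG = RT ln(Qₚ/Kₚ) = (8.314 J mol⁻¹ K⁻¹)(800 K) × ln(77.3/13.6)
   = (6.651 kJ/mol)(1.738) = 11.6 kJ/mol
ΔG > 0, so the forward reaction is non-spontaneous (proceeds in reverse).

ΔG = 11.6 kJ/mol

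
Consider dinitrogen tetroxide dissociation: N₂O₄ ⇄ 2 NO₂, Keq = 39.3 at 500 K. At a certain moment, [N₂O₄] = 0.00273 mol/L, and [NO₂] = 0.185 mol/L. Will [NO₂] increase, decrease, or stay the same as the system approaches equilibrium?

increase

Q = [NO₂]² / [N₂O₄] = (0.185)² / (0.00273) = 12.5
Q = 12.5 < Keq = 39.3: net forward reaction.
NO₂ is a product, so it increases.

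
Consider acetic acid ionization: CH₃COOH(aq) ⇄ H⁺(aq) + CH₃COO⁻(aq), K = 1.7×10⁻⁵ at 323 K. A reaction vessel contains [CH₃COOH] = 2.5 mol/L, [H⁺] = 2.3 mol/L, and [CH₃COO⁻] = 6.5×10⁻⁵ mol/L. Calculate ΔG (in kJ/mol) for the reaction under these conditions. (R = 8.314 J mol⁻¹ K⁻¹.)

Q = [H⁺]·[CH₃COO⁻] / [CH₃COOH] = (2.3)·(6.5×10⁻⁵) / (2.5) = 5.98×10⁻⁵
ΔG = RT ln(Q/K) = (8.314 J mol⁻¹ K⁻¹)(323 K) × ln(5.98×10⁻⁵/1.7×10⁻⁵)
   = (2.685 kJ/mol)(1.258) = 3.38 kJ/mol
ΔG > 0, so the forward reaction is non-spontaneous (proceeds in reverse).

ΔG = 3.38 kJ/mol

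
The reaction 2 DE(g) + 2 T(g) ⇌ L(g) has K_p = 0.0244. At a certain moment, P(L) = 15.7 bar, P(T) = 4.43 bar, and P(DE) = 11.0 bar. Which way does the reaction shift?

forward (toward products)

Q_p = P(L) / (P(DE)²·P(T)²) = (15.7) / ((11.0)²·(4.43)²) = 0.00661
Q_p = 0.00661 < K_p = 0.0244, so the forward reaction proceeds.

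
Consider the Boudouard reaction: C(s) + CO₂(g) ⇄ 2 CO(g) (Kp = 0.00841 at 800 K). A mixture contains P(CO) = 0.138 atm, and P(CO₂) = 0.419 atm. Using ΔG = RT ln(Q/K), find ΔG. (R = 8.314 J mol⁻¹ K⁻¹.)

ΔG = 11.2 kJ/mol

(C is a pure solid — omitted from Qp.)
Qp = P(CO)² / P(CO₂) = (0.138)² / (0.419) = 0.0455
ΔG = RT ln(Qp/Kp) = (8.314 J mol⁻¹ K⁻¹)(800 K) × ln(0.0455/0.00841)
   = (6.651 kJ/mol)(1.688) = 11.2 kJ/mol
ΔG > 0, so the forward reaction is non-spontaneous (proceeds in reverse).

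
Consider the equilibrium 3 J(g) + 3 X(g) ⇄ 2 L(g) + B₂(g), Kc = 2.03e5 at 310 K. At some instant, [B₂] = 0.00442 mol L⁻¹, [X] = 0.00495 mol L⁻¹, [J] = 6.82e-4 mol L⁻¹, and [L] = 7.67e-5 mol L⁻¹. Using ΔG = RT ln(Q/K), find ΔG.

ΔG = 3.10 kJ/mol

Qc = [L]²·[B₂] / ([J]³·[X]³) = (7.67e-5)²·(0.00442) / ((6.82e-4)³·(0.00495)³) = 6.76e5
ΔG = RT ln(Qc/Kc) = (8.314 J mol⁻¹ K⁻¹)(310 K) × ln(6.76e5/2.03e5)
   = (2.577 kJ/mol)(1.203) = 3.10 kJ/mol
ΔG > 0, so the forward reaction is non-spontaneous (proceeds in reverse).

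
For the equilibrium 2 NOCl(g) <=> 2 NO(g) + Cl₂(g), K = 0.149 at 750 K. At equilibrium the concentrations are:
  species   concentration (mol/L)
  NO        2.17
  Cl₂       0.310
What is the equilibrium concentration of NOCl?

[NOCl] = 3.13 mol/L

At equilibrium, K = [NO]²·[Cl₂] / [NOCl]² = 0.149.
(2.17)²·(0.310) / ([NOCl])² = 0.149
[NOCl]² = 9.80 ⇒ [NOCl] = 3.13 mol/L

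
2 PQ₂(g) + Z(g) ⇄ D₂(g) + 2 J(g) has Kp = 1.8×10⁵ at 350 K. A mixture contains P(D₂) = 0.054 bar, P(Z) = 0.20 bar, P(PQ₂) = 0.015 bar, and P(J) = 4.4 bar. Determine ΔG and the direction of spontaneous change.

ΔG = -5.96 kJ/mol; the forward reaction is spontaneous

Qp = P(D₂)·P(J)² / (P(PQ₂)²·P(Z)) = (0.054)·(4.4)² / ((0.015)²·(0.20)) = 23200
ΔG = RT ln(Qp/Kp) = (8.314 J mol⁻¹ K⁻¹)(350 K) × ln(23200/1.8×10⁵)
   = (2.910 kJ/mol)(-2.049) = -5.96 kJ/mol
ΔG < 0, so the forward reaction is spontaneous (proceeds forward).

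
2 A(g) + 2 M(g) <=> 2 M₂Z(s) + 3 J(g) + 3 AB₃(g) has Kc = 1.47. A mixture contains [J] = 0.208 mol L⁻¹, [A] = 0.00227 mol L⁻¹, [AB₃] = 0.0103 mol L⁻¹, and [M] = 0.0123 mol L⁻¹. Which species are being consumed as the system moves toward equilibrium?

M₂Z, J, AB₃ (products)

(M₂Z is a pure solid — omitted from Qc.)
Qc = [J]³·[AB₃]³ / ([A]²·[M]²) = (0.208)³·(0.0103)³ / ((0.00227)²·(0.0123)²) = 12.6
Qc = 12.6 > Kc = 1.47: net reverse reaction.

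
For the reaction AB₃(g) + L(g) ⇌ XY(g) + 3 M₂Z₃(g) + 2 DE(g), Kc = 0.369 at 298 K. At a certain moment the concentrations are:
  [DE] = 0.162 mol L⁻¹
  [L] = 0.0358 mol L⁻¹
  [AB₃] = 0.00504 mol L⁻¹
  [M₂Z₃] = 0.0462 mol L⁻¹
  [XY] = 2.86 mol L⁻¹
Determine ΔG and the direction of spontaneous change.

ΔG = -5.44 kJ/mol; the forward reaction is spontaneous

Qc = [XY]·[M₂Z₃]³·[DE]² / ([AB₃]·[L]) = (2.86)·(0.0462)³·(0.162)² / ((0.00504)·(0.0358)) = 0.0410
ΔG = RT ln(Qc/Kc) = (8.314 J mol⁻¹ K⁻¹)(298 K) × ln(0.0410/0.369)
   = (2.478 kJ/mol)(-2.197) = -5.44 kJ/mol
ΔG < 0, so the forward reaction is spontaneous (proceeds forward).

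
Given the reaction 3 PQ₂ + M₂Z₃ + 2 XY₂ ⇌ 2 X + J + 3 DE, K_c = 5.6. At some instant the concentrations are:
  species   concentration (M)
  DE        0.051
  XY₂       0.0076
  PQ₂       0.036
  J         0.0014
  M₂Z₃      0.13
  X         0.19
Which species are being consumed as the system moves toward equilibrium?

Q_c = [X]²·[J]·[DE]³ / ([PQ₂]³·[M₂Z₃]·[XY₂]²) = (0.19)²·(0.0014)·(0.051)³ / ((0.036)³·(0.13)·(0.0076)²) = 19
Q_c = 19 > K_c = 5.6: net reverse reaction.

X, J, DE (products)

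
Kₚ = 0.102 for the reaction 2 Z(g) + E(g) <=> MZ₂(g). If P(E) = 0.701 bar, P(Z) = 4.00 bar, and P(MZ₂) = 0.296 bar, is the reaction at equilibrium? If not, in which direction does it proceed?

Qₚ = P(MZ₂) / (P(Z)²·P(E)) = (0.296) / ((4.00)²·(0.701)) = 0.0264
Qₚ = 0.0264 < Kₚ = 0.102, so the forward reaction proceeds.

forward (toward products)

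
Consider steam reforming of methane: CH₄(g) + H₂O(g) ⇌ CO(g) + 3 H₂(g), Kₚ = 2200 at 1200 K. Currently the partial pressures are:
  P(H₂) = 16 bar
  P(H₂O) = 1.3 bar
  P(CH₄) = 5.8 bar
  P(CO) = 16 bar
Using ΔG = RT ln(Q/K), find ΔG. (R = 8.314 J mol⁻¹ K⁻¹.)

ΔG = 13.7 kJ/mol

Qₚ = P(CO)·P(H₂)³ / (P(CH₄)·P(H₂O)) = (16)·(16)³ / ((5.8)·(1.3)) = 8690
ΔG = RT ln(Qₚ/Kₚ) = (8.314 J mol⁻¹ K⁻¹)(1200 K) × ln(8690/2200)
   = (9.977 kJ/mol)(1.374) = 13.7 kJ/mol
ΔG > 0, so the forward reaction is non-spontaneous (proceeds in reverse).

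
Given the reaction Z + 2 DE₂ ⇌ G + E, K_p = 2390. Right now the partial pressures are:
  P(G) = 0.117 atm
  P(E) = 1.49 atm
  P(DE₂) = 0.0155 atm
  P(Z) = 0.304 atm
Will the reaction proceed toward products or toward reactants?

Q_p = P(G)·P(E) / (P(Z)·P(DE₂)²) = (0.117)·(1.49) / ((0.304)·(0.0155)²) = 2390
Q_p = 2390 = K_p, so the system is already at equilibrium.

neither direction; the system is at equilibrium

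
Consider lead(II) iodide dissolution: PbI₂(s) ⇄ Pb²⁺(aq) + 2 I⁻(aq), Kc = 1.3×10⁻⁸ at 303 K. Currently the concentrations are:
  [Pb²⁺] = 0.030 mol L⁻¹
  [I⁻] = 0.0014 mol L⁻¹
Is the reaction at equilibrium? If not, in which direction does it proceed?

(PbI₂ is a pure solid — omitted from Qc.)
Qc = [Pb²⁺]·[I⁻]² = (0.030)·(0.0014)² = 5.9×10⁻⁸
Qc = 5.9×10⁻⁸ > Kc = 1.3×10⁻⁸, so the reverse reaction proceeds.

toward reactants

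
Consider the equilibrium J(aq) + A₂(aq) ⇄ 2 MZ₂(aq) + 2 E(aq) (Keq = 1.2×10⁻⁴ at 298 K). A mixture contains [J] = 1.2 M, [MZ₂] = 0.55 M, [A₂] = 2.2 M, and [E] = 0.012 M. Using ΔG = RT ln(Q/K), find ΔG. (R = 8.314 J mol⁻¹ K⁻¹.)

ΔG = -4.92 kJ/mol

Q = [MZ₂]²·[E]² / ([J]·[A₂]) = (0.55)²·(0.012)² / ((1.2)·(2.2)) = 1.65×10⁻⁵
ΔG = RT ln(Q/Keq) = (8.314 J mol⁻¹ K⁻¹)(298 K) × ln(1.65×10⁻⁵/1.2×10⁻⁴)
   = (2.478 kJ/mol)(-1.984) = -4.92 kJ/mol
ΔG < 0, so the forward reaction is spontaneous (proceeds forward).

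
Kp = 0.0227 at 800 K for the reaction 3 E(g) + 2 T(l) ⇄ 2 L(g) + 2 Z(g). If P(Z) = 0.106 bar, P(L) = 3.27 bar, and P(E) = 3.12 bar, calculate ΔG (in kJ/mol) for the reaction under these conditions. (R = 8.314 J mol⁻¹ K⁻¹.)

(T is a pure liquid — omitted from Qp.)
Qp = P(L)²·P(Z)² / P(E)³ = (3.27)²·(0.106)² / (3.12)³ = 0.00396
ΔG = RT ln(Qp/Kp) = (8.314 J mol⁻¹ K⁻¹)(800 K) × ln(0.00396/0.0227)
   = (6.651 kJ/mol)(-1.746) = -11.6 kJ/mol
ΔG < 0, so the forward reaction is spontaneous (proceeds forward).

ΔG = -11.6 kJ/mol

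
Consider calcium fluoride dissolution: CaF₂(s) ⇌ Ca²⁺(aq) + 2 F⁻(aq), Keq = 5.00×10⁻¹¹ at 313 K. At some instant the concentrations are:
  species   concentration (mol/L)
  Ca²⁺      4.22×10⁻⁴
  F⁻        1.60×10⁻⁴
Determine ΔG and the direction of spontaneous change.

ΔG = -3.99 kJ/mol; the forward reaction is spontaneous

(CaF₂ is a pure solid — omitted from Q.)
Q = [Ca²⁺]·[F⁻]² = (4.22×10⁻⁴)·(1.60×10⁻⁴)² = 1.08×10⁻¹¹
ΔG = RT ln(Q/Keq) = (8.314 J mol⁻¹ K⁻¹)(313 K) × ln(1.08×10⁻¹¹/5.00×10⁻¹¹)
   = (2.602 kJ/mol)(-1.532) = -3.99 kJ/mol
ΔG < 0, so the forward reaction is spontaneous (proceeds forward).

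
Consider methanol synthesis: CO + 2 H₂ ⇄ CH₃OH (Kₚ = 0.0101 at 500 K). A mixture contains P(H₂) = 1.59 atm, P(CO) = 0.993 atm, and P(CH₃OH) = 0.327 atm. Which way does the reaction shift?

Qₚ = P(CH₃OH) / (P(CO)·P(H₂)²) = (0.327) / ((0.993)·(1.59)²) = 0.130
Qₚ = 0.130 > Kₚ = 0.0101, so the reverse reaction proceeds.

to the left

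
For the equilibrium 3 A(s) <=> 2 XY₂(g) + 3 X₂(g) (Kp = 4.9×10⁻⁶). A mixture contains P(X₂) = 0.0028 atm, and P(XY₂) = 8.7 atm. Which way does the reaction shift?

(A is a pure solid — omitted from Qp.)
Qp = P(XY₂)²·P(X₂)³ = (8.7)²·(0.0028)³ = 1.7×10⁻⁶
Qp = 1.7×10⁻⁶ < Kp = 4.9×10⁻⁶, so the forward reaction proceeds.

toward products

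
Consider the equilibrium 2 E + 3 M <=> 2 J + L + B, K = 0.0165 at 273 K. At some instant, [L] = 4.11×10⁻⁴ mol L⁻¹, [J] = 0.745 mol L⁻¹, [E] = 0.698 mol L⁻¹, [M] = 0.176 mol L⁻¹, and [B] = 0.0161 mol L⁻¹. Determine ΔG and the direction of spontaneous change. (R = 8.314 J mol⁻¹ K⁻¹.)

Q = [J]²·[L]·[B] / ([E]²·[M]³) = (0.745)²·(4.11×10⁻⁴)·(0.0161) / ((0.698)²·(0.176)³) = 0.00138
ΔG = RT ln(Q/K) = (8.314 J mol⁻¹ K⁻¹)(273 K) × ln(0.00138/0.0165)
   = (2.270 kJ/mol)(-2.481) = -5.63 kJ/mol
ΔG < 0, so the forward reaction is spontaneous (proceeds forward).

ΔG = -5.63 kJ/mol; the forward reaction is spontaneous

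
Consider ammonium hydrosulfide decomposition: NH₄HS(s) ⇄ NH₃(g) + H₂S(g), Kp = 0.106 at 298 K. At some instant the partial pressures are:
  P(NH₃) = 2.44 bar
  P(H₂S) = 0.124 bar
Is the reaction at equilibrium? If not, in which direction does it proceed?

toward reactants

(NH₄HS is a pure solid — omitted from Qp.)
Qp = P(NH₃)·P(H₂S) = (2.44)·(0.124) = 0.303
Qp = 0.303 > Kp = 0.106, so the reverse reaction proceeds.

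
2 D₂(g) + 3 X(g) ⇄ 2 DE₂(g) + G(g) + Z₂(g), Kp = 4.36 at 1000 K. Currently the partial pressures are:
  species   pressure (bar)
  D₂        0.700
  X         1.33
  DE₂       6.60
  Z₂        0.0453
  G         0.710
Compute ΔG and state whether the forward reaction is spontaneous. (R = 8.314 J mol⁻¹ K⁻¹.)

ΔG = -10.6 kJ/mol; the forward reaction is spontaneous

Qp = P(DE₂)²·P(G)·P(Z₂) / (P(D₂)²·P(X)³) = (6.60)²·(0.710)·(0.0453) / ((0.700)²·(1.33)³) = 1.22
ΔG = RT ln(Qp/Kp) = (8.314 J mol⁻¹ K⁻¹)(1000 K) × ln(1.22/4.36)
   = (8.314 kJ/mol)(-1.274) = -10.6 kJ/mol
ΔG < 0, so the forward reaction is spontaneous (proceeds forward).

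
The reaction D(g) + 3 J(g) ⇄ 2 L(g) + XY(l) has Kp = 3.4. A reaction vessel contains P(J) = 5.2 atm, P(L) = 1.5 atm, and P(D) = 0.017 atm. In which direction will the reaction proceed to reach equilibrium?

in the forward direction

(XY is a pure liquid — omitted from Qp.)
Qp = P(L)² / (P(D)·P(J)³) = (1.5)² / ((0.017)·(5.2)³) = 0.94
Qp = 0.94 < Kp = 3.4, so the forward reaction proceeds.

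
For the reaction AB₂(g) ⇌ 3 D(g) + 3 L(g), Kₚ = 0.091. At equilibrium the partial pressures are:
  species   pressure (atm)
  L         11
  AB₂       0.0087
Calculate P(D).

P(D) = 0.0084 atm

At equilibrium, Kₚ = P(D)³·P(L)³ / P(AB₂) = 0.091.
(P(D))³·(11)³ / (0.0087) = 0.091
P(D)³ = 5.95×10⁻⁷ ⇒ P(D) = 0.0084 atm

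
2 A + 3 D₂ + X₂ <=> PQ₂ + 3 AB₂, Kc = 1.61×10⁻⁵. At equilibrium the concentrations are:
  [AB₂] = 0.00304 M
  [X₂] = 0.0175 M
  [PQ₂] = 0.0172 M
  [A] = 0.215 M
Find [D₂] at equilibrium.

[D₂] = 0.334 M

At equilibrium, Kc = [PQ₂]·[AB₂]³ / ([A]²·[D₂]³·[X₂]) = 1.61×10⁻⁵.
(0.0172)·(0.00304)³ / ((0.215)²·([D₂])³·(0.0175)) = 1.61×10⁻⁵
[D₂]³ = 0.0371 ⇒ [D₂] = 0.334 M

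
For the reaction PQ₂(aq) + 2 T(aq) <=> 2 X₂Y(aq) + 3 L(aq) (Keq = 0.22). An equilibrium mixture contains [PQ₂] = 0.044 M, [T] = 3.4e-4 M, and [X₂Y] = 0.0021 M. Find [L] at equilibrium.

At equilibrium, Keq = [X₂Y]²·[L]³ / ([PQ₂]·[T]²) = 0.22.
(0.0021)²·([L])³ / ((0.044)·(3.4e-4)²) = 0.22
[L]³ = 2.54e-4 ⇒ [L] = 0.063 M

[L] = 0.063 M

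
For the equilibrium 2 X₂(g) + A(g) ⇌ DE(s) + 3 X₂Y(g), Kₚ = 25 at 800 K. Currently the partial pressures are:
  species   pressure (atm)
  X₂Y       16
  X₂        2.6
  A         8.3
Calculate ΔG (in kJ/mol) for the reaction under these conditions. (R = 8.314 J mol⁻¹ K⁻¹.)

(DE is a pure solid — omitted from Qₚ.)
Qₚ = P(X₂Y)³ / (P(X₂)²·P(A)) = (16)³ / ((2.6)²·(8.3)) = 73.0
ΔG = RT ln(Qₚ/Kₚ) = (8.314 J mol⁻¹ K⁻¹)(800 K) × ln(73.0/25)
   = (6.651 kJ/mol)(1.072) = 7.13 kJ/mol
ΔG > 0, so the forward reaction is non-spontaneous (proceeds in reverse).

ΔG = 7.13 kJ/mol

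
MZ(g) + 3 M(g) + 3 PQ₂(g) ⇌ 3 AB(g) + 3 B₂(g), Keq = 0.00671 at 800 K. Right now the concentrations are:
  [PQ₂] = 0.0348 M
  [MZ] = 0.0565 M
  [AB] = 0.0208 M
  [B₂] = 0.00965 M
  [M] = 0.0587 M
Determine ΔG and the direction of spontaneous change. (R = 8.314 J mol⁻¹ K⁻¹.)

Q = [AB]³·[B₂]³ / ([MZ]·[M]³·[PQ₂]³) = (0.0208)³·(0.00965)³ / ((0.0565)·(0.0587)³·(0.0348)³) = 0.0168
ΔG = RT ln(Q/Keq) = (8.314 J mol⁻¹ K⁻¹)(800 K) × ln(0.0168/0.00671)
   = (6.651 kJ/mol)(0.9178) = 6.10 kJ/mol
ΔG > 0, so the forward reaction is non-spontaneous (proceeds in reverse).

ΔG = 6.10 kJ/mol; the forward reaction is non-spontaneous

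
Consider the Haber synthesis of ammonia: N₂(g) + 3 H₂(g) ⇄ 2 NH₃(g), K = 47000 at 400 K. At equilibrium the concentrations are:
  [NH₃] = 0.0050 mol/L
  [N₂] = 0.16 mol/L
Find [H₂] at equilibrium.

[H₂] = 0.0015 mol/L

At equilibrium, K = [NH₃]² / ([N₂]·[H₂]³) = 47000.
(0.0050)² / ((0.16)·([H₂])³) = 47000
[H₂]³ = 3.32×10⁻⁹ ⇒ [H₂] = 0.0015 mol/L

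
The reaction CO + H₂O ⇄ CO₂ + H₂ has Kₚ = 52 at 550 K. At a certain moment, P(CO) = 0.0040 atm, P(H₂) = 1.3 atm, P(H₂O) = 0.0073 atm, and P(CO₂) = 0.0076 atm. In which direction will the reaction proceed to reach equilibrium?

Qₚ = P(CO₂)·P(H₂) / (P(CO)·P(H₂O)) = (0.0076)·(1.3) / ((0.0040)·(0.0073)) = 340
Qₚ = 340 > Kₚ = 52, so the reverse reaction proceeds.

to the left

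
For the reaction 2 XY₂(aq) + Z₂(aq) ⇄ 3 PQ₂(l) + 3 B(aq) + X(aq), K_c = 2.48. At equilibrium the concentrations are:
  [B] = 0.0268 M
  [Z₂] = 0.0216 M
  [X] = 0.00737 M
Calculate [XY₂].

(PQ₂ is a pure liquid — omitted from K_c.)
At equilibrium, K_c = [B]³·[X] / ([XY₂]²·[Z₂]) = 2.48.
(0.0268)³·(0.00737) / (([XY₂])²·(0.0216)) = 2.48
[XY₂]² = 2.65e-6 ⇒ [XY₂] = 0.00163 M

[XY₂] = 0.00163 M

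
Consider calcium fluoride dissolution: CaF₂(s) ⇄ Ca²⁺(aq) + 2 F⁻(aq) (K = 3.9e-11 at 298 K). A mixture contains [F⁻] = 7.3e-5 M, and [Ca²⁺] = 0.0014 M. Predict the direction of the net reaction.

toward products

(CaF₂ is a pure solid — omitted from Q.)
Q = [Ca²⁺]·[F⁻]² = (0.0014)·(7.3e-5)² = 7.5e-12
Q = 7.5e-12 < K = 3.9e-11, so the forward reaction proceeds.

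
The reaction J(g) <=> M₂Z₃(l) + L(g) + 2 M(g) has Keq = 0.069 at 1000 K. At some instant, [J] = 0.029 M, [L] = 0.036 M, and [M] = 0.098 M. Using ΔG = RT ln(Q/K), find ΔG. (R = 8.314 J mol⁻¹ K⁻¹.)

ΔG = -14.6 kJ/mol

(M₂Z₃ is a pure liquid — omitted from Q.)
Q = [L]·[M]² / [J] = (0.036)·(0.098)² / (0.029) = 0.0119
ΔG = RT ln(Q/Keq) = (8.314 J mol⁻¹ K⁻¹)(1000 K) × ln(0.0119/0.069)
   = (8.314 kJ/mol)(-1.758) = -14.6 kJ/mol
ΔG < 0, so the forward reaction is spontaneous (proceeds forward).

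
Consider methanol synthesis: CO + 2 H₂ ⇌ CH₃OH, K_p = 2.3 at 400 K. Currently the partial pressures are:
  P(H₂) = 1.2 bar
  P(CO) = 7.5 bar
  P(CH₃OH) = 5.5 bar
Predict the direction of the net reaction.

forward (toward products)

Q_p = P(CH₃OH) / (P(CO)·P(H₂)²) = (5.5) / ((7.5)·(1.2)²) = 0.51
Q_p = 0.51 < K_p = 2.3, so the forward reaction proceeds.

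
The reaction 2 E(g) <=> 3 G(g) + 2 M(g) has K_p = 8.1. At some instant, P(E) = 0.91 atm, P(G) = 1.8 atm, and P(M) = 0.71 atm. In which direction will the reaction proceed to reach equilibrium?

toward products

Q_p = P(G)³·P(M)² / P(E)² = (1.8)³·(0.71)² / (0.91)² = 3.6
Q_p = 3.6 < K_p = 8.1, so the forward reaction proceeds.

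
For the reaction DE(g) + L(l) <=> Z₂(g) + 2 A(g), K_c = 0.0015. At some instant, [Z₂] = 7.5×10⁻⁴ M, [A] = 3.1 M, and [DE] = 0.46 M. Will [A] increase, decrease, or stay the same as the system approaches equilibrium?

(L is a pure liquid — omitted from Q_c.)
Q_c = [Z₂]·[A]² / [DE] = (7.5×10⁻⁴)·(3.1)² / (0.46) = 0.016
Q_c = 0.016 > K_c = 0.0015: net reverse reaction.
A is a product, so it decreases.

decrease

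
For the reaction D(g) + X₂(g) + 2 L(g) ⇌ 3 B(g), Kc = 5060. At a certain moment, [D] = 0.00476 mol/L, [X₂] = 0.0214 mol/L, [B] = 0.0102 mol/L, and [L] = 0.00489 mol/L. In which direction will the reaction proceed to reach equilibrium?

Qc = [B]³ / ([D]·[X₂]·[L]²) = (0.0102)³ / ((0.00476)·(0.0214)·(0.00489)²) = 436
Qc = 436 < Kc = 5060, so the forward reaction proceeds.

toward products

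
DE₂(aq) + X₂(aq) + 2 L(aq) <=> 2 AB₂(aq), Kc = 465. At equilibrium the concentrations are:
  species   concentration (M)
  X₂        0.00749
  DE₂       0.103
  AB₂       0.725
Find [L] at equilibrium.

[L] = 1.21 M

At equilibrium, Kc = [AB₂]² / ([DE₂]·[X₂]·[L]²) = 465.
(0.725)² / ((0.103)·(0.00749)·([L])²) = 465
[L]² = 1.47 ⇒ [L] = 1.21 M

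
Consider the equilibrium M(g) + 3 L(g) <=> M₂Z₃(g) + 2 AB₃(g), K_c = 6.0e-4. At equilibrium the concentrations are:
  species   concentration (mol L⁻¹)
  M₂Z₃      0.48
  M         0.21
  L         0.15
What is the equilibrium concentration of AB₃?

[AB₃] = 9.4e-4 mol L⁻¹

At equilibrium, K_c = [M₂Z₃]·[AB₃]² / ([M]·[L]³) = 6.0e-4.
(0.48)·([AB₃])² / ((0.21)·(0.15)³) = 6.0e-4
[AB₃]² = 8.86e-7 ⇒ [AB₃] = 9.4e-4 mol L⁻¹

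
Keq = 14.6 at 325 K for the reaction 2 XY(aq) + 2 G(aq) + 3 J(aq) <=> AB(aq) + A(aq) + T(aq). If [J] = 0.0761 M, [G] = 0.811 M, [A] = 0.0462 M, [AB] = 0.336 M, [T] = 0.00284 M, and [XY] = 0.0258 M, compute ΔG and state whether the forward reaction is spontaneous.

Q = [AB]·[A]·[T] / ([XY]²·[G]²·[J]³) = (0.336)·(0.0462)·(0.00284) / ((0.0258)²·(0.811)²·(0.0761)³) = 228
ΔG = RT ln(Q/Keq) = (8.314 J mol⁻¹ K⁻¹)(325 K) × ln(228/14.6)
   = (2.702 kJ/mol)(2.748) = 7.43 kJ/mol
ΔG > 0, so the forward reaction is non-spontaneous (proceeds in reverse).

ΔG = 7.43 kJ/mol; the forward reaction is non-spontaneous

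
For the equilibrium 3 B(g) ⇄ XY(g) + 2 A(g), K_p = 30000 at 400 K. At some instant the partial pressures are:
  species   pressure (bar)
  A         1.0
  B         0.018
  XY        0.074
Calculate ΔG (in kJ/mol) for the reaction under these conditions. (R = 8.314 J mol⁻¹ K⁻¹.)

Q_p = P(XY)·P(A)² / P(B)³ = (0.074)·(1.0)² / (0.018)³ = 12700
ΔG = RT ln(Q_p/K_p) = (8.314 J mol⁻¹ K⁻¹)(400 K) × ln(12700/30000)
   = (3.326 kJ/mol)(-0.8596) = -2.86 kJ/mol
ΔG < 0, so the forward reaction is spontaneous (proceeds forward).

ΔG = -2.86 kJ/mol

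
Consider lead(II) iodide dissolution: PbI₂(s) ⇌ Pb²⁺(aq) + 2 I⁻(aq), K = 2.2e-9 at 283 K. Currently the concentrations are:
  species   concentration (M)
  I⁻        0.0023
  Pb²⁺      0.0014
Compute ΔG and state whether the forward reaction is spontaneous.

(PbI₂ is a pure solid — omitted from Q.)
Q = [Pb²⁺]·[I⁻]² = (0.0014)·(0.0023)² = 7.41e-9
ΔG = RT ln(Q/K) = (8.314 J mol⁻¹ K⁻¹)(283 K) × ln(7.41e-9/2.2e-9)
   = (2.353 kJ/mol)(1.214) = 2.86 kJ/mol
ΔG > 0, so the forward reaction is non-spontaneous (proceeds in reverse).

ΔG = 2.86 kJ/mol; the forward reaction is non-spontaneous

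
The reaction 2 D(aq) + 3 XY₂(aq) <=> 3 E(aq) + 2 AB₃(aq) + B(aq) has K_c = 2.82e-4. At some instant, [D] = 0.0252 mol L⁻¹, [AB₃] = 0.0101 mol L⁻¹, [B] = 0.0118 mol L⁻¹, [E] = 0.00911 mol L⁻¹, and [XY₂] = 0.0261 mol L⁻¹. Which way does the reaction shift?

Q_c = [E]³·[AB₃]²·[B] / ([D]²·[XY₂]³) = (0.00911)³·(0.0101)²·(0.0118) / ((0.0252)²·(0.0261)³) = 8.06e-5
Q_c = 8.06e-5 < K_c = 2.82e-4, so the forward reaction proceeds.

toward products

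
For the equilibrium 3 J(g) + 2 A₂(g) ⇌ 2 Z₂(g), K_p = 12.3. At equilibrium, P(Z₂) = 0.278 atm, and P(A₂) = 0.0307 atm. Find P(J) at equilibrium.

P(J) = 1.88 atm

At equilibrium, K_p = P(Z₂)² / (P(J)³·P(A₂)²) = 12.3.
(0.278)² / ((P(J))³·(0.0307)²) = 12.3
P(J)³ = 6.67 ⇒ P(J) = 1.88 atm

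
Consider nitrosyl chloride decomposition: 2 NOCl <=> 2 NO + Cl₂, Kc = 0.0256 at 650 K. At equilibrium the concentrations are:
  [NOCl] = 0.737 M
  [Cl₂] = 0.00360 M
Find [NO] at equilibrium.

At equilibrium, Kc = [NO]²·[Cl₂] / [NOCl]² = 0.0256.
([NO])²·(0.00360) / (0.737)² = 0.0256
[NO]² = 3.86 ⇒ [NO] = 1.97 M

[NO] = 1.97 M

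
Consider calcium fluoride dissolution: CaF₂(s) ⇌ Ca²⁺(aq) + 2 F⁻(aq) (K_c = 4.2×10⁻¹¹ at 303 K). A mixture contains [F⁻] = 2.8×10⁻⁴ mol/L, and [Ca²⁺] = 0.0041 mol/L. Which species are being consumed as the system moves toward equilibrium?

Ca²⁺, F⁻ (products)

(CaF₂ is a pure solid — omitted from Q_c.)
Q_c = [Ca²⁺]·[F⁻]² = (0.0041)·(2.8×10⁻⁴)² = 3.2×10⁻¹⁰
Q_c = 3.2×10⁻¹⁰ > K_c = 4.2×10⁻¹¹: net reverse reaction.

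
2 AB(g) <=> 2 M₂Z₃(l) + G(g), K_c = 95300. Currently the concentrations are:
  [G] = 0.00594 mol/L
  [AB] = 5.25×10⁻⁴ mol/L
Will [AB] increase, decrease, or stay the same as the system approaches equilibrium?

(M₂Z₃ is a pure liquid — omitted from Q_c.)
Q_c = [G] / [AB]² = (0.00594) / (5.25×10⁻⁴)² = 21600
Q_c = 21600 < K_c = 95300: net forward reaction.
AB is a reactant, so it decreases.

decrease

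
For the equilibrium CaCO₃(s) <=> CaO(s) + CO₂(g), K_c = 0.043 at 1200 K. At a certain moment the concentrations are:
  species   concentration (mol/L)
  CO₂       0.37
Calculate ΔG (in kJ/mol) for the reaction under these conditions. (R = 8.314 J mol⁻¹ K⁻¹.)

ΔG = 21.5 kJ/mol

(CaCO₃, CaO are pure solids — omitted from Q_c.)
Q_c = [CO₂] = 0.370
ΔG = RT ln(Q_c/K_c) = (8.314 J mol⁻¹ K⁻¹)(1200 K) × ln(0.370/0.043)
   = (9.977 kJ/mol)(2.152) = 21.5 kJ/mol
ΔG > 0, so the forward reaction is non-spontaneous (proceeds in reverse).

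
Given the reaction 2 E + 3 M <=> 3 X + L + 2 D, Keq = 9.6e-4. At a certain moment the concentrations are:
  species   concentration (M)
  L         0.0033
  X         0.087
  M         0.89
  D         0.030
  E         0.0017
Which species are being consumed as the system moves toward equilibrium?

none (at equilibrium)

Q = [X]³·[L]·[D]² / ([E]²·[M]³) = (0.087)³·(0.0033)·(0.030)² / ((0.0017)²·(0.89)³) = 9.6e-4
Q = 9.6e-4 = Keq; the system is at equilibrium.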